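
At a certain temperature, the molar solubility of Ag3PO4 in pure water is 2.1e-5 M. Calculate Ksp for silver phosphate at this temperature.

Ksp ≈ 5.3e-18

Ag3PO4(s) ⇌ 3 Ag^+(aq) + PO4^3-(aq)
Let s = molar solubility. Then [Ag^+] = 3s and [PO4^3-] = s.
Ksp = [Ag^+]^3[PO4^3-]
Substituting: Ksp = (3s)^3s = 27s^4
Ksp = 27 × (2.1 x 10^-5)^4 = 5.3 x 10^-18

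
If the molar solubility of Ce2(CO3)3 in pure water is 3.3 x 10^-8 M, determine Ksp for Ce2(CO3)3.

Ce2(CO3)3(s) ⇌ 2 Ce^3+(aq) + 3 CO3^2-(aq)
For each mole of Ce2(CO3)3 that dissolves: [Ce^3+] = 2s, [CO3^2-] = 3s.
Ksp = [Ce^3+]^2[CO3^2-]^3
Substituting: Ksp = (2s)^2(3s)^3 = 108s^5
Ksp = 108 × (3.3 × 10^-8)^5 = 4.2 × 10^-36

4.2 × 10^-36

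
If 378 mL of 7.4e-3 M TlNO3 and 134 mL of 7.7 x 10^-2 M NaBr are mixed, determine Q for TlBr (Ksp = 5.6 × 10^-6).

Total volume = 378 + 134 = 512 mL.
[Tl^+] = 7.4 × 10^-3 × (378/512) = 5.46 × 10^-3 M
[Br^-] = 7.7 x 10^-2 × (134/512) = 2.02 x 10^-2 M
TlBr(s) ⇌ Tl^+ + Br^-, so Q = [Tl^+][Br^-]
Q = (5.46 × 10^-3)(2.02 × 10^-2) = 1.1 × 10^-4
Q > Ksp, so TlBr will precipitate.

1.1 × 10^-4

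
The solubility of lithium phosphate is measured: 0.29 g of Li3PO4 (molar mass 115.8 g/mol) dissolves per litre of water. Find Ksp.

1.1e-9

Molar solubility s = (2.9 × 10^-1 g/L) / (115.8 g/mol) = 2.50 × 10^-3 M.
Li3PO4(s) ⇌ 3 Li^+ + PO4^3-
With molar solubility s: [Li^+] = 3s, [PO4^3-] = s.
Ksp = [Li^+]^3[PO4^3-]
Substituting: Ksp = (3s)^3s = 27s^4
Ksp = 27 × (2.50 x 10^-3)^4 = 1.1 × 10^-9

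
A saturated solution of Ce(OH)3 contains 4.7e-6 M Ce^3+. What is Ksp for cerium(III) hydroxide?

Ksp = 1.3 x 10^-20

Ce(OH)3(s) ⇌ Ce^3+ + 3 OH^-
Stoichiometry gives [OH^-] = (3/1)[Ce^3+] = 1.41 x 10^-5 M.
Ksp = [Ce^3+][OH^-]^3
Ksp = 4.7 x 10^-6 × (1.41 × 10^-5)^3 = 1.3 × 10^-20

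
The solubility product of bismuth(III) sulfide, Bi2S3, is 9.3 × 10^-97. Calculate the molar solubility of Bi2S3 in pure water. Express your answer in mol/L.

Bi2S3(s) <=> 2 Bi^3+ + 3 S^2-
Ksp = [Bi^3+]^2[S^2-]^3
If s mol/L of Bi2S3 dissolves, [Bi^3+] = 2s and [S^2-] = 3s.
Ksp = (2s)^2(3s)^3 = 108s^5
s = (9.3 × 10^-97 / 108)^(1/5) = 2.4 × 10^-20 M

s = 2.4 × 10^-20 M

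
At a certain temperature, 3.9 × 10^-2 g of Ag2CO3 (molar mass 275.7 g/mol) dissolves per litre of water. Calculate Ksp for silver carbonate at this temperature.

Molar solubility s = (3.9 × 10^-2 g/L) / (275.7 g/mol) = 1.41 × 10^-4 M.
Ag2CO3(s) ⇌ 2 Ag^+(aq) + CO3^2-(aq)
Let s = molar solubility. Then [Ag^+] = 2s and [CO3^2-] = s.
Ksp = [Ag^+]^2[CO3^2-]
Ksp = (2s)^2s = 4s^3
With s = 1.41 x 10^-4: Ksp = 1.1 x 10^-11

1.1 x 10^-11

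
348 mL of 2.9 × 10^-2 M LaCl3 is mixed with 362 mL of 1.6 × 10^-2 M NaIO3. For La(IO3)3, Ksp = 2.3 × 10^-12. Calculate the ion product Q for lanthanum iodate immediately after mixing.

Total volume = 348 + 362 = 710 mL.
[La^3+] = 2.9 × 10^-2 × (348/710) = 1.42 x 10^-2 M
[IO3^-] = 1.6 × 10^-2 × (362/710) = 8.16 × 10^-3 M
La(IO3)3(s) <=> La^3+(aq) + 3 IO3^-(aq), so Q = [La^3+][IO3^-]^3
Q = (1.42 x 10^-2)(8.16 x 10^-3)^3 = 7.7 × 10^-9
Q > Ksp, so La(IO3)3 will precipitate.

Q ≈ 7.7 × 10^-9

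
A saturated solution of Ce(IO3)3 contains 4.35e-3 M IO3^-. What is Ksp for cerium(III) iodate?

Ksp ≈ 1.19 × 10^-10

Ce(IO3)3(s) ⇌ Ce^3+ + 3 IO3^-
Stoichiometry gives [Ce^3+] = (1/3)[IO3^-] = 1.450 x 10^-3 M.
Ksp = [Ce^3+][IO3^-]^3
Ksp = 1.450 × 10^-3 × (4.35 × 10^-3)^3 = 1.19 x 10^-10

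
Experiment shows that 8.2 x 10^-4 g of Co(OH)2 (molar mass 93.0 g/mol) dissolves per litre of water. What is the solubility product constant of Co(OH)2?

Ksp = 2.7 × 10^-15

Molar solubility s = (8.2 × 10^-4 g/L) / (93.0 g/mol) = 8.82 × 10^-6 M.
Co(OH)2(s) ⇌ Co^2+(aq) + 2 OH^-(aq)
For each mole of Co(OH)2 that dissolves: [Co^2+] = s, [OH^-] = 2s.
Ksp = [Co^2+][OH^-]^2
So Ksp = s × (2s)^2 = 4s^3
Ksp = 4 × (8.82 x 10^-6)^3 = 2.7 x 10^-15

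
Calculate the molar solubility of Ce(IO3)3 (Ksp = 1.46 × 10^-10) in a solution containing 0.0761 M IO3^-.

s ≈ 3.31e-7 M

Ce(IO3)3(s) ⇌ Ce^3+ + 3 IO3^-
Ksp = [Ce^3+][IO3^-]^3
If s mol/L dissolves here, [Ce^3+] = s, [IO3^-] = 0.0761 + 3s ≈ 0.0761 (common-ion effect: IO3^- is already 0.0761 M).
Ksp ≈ s × (0.0761)^3
s = 3.31 × 10^-7 M
Check: 3s = 9.9 × 10^-7 ≪ 0.0761, so the approximation is valid.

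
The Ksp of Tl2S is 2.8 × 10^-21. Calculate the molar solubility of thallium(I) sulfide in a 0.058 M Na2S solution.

s = 1.1 x 10^-10 M

Tl2S(s) ⇌ 2 Tl^+(aq) + S^2-(aq)
Ksp = [Tl^+]^2[S^2-]
Let s be the molar solubility in this solution. [Tl^+] = 2s, [S^2-] = 0.058 + s ≈ 0.058 (Ksp is small, so little additional dissolves).
Ksp ≈ (2s)^2 × 0.058
s = 1.1 x 10^-10 M
Check: s = 1.1 × 10^-10 ≪ 0.058, so the approximation is valid.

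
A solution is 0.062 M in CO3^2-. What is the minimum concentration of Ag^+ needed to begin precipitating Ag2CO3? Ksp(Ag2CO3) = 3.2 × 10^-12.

Ag2CO3(s) ⇌ 2 Ag^+(aq) + CO3^2-(aq)
Ksp = [Ag^+]^2[CO3^2-]
Precipitation begins when Q = Ksp. With [CO3^2-] = 0.062 M:
3.2 × 10^-12 = (0.062) × [Ag^+]^2
[Ag^+] = (3.2 × 10^-12 / 6.2 × 10^-2)^(1/2) = 7.2 x 10^-6 M

[Ag^+] = 7.2 × 10^-6 M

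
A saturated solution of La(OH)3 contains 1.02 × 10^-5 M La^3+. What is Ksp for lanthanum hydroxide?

La(OH)3(s) ⇌ La^3+(aq) + 3 OH^-(aq)
Stoichiometry gives [OH^-] = (3/1)[La^3+] = 3.060 × 10^-5 M.
Ksp = [La^3+][OH^-]^3
Ksp = 1.02 × 10^-5 × (3.060 x 10^-5)^3 = 2.92 × 10^-19

Ksp ≈ 2.92 x 10^-19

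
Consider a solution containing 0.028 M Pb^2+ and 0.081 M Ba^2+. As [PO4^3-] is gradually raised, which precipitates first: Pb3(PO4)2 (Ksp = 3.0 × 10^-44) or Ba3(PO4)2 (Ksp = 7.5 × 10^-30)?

Precipitation of each salt starts when its ion product equals its Ksp.
For Pb3(PO4)2: 3.0 × 10^-44 = (0.028)^3 × [PO4^3-]^2  ⇒  [PO4^3-] = 3.7 x 10^-20 M.
For Ba3(PO4)2: 7.5 × 10^-30 = (0.081)^3 × [PO4^3-]^2  ⇒  [PO4^3-] = 1.2 × 10^-13 M.
The salt with the lower threshold [PO4^3-] precipitates first: Pb3(PO4)2.

Pb3(PO4)2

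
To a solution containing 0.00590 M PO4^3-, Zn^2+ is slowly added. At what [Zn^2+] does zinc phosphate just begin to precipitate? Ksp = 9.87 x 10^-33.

Zn3(PO4)2(s) ⇌ 3 Zn^2+ + 2 PO4^3-
Ksp = [Zn^2+]^3[PO4^3-]^2
Precipitation begins when Q = Ksp. With [PO4^3-] = 0.00590 M:
9.87 x 10^-33 = (0.00590)^2 × [Zn^2+]^3
[Zn^2+] = (9.87 x 10^-33 / 3.481 × 10^-5)^(1/3) = 6.57 x 10^-10 M

[Zn^2+] = 6.57e-10 M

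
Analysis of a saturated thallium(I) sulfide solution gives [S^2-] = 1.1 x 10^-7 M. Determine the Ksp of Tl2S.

Tl2S(s) ⇌ 2 Tl^+ + S^2-
Stoichiometry gives [Tl^+] = (2/1)[S^2-] = 2.20 × 10^-7 M.
Ksp = [Tl^+]^2[S^2-]
Ksp = (2.20 x 10^-7)^2 × 1.1 x 10^-7 = 5.3 × 10^-21

Ksp ≈ 5.3e-21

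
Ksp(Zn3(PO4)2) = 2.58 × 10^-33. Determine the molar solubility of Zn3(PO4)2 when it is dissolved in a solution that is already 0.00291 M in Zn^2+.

1.62 x 10^-13 M

Zn3(PO4)2(s) ⇌ 3 Zn^2+(aq) + 2 PO4^3-(aq)
Ksp = [Zn^2+]^3[PO4^3-]^2
If s mol/L dissolves here, [Zn^2+] = 0.00291 + 3s ≈ 0.00291, [PO4^3-] = 2s (common-ion effect: Zn^2+ is already 0.00291 M).
Ksp ≈ (0.00291)^3 × (2s)^2
s = 1.62 x 10^-13 M
Check: 3s = 4.9 x 10^-13 ≪ 0.00291, so the approximation is valid.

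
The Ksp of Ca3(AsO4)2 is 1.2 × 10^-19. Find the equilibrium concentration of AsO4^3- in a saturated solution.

1.3e-4 M

Ca3(AsO4)2(s) ⇌ 3 Ca^2+(aq) + 2 AsO4^3-(aq)
Ksp = [Ca^2+]^3[AsO4^3-]^2
For each mole of Ca3(AsO4)2 that dissolves: [Ca^2+] = 3s, [AsO4^3-] = 2s.
Ksp = (3s)^3(2s)^2 = 108s^5
s^5 = 1.2 × 10^-19 / 108, so s = 6.44 x 10^-5 M
[AsO4^3-] = 2s = 1.3 × 10^-4 M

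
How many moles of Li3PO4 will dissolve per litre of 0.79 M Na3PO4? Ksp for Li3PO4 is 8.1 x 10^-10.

s ≈ 3.4 × 10^-4 M

Li3PO4(s) ⇌ 3 Li^+ + PO4^3-
Ksp = [Li^+]^3[PO4^3-]
Let s = moles of Li3PO4 that dissolve per litre. [Li^+] = 3s, [PO4^3-] = 0.79 + s ≈ 0.79 (common-ion effect: PO4^3- is already 0.79 M).
Ksp ≈ (3s)^3 × 0.79
s = 3.4 × 10^-4 M
Check: s = 3.4 × 10^-4 ≪ 0.79, so the approximation is valid.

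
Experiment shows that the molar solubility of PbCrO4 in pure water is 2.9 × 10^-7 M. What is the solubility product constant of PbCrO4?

PbCrO4(s) <=> Pb^2+ + CrO4^2-
For each mole of PbCrO4 that dissolves: [Pb^2+] = s, [CrO4^2-] = s.
Ksp = [Pb^2+][CrO4^2-]
Ksp = s × s = s^2
With s = 2.9 × 10^-7: Ksp = 8.4 × 10^-14

Ksp ≈ 8.4e-14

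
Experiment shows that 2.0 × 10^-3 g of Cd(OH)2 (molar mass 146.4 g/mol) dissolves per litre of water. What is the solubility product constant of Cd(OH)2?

Ksp = 1.0 × 10^-14

Molar solubility s = (2.0 × 10^-3 g/L) / (146.4 g/mol) = 1.37 × 10^-5 M.
Cd(OH)2(s) ⇌ Cd^2+(aq) + 2 OH^-(aq)
For each mole of Cd(OH)2 that dissolves: [Cd^2+] = s, [OH^-] = 2s.
Ksp = [Cd^2+][OH^-]^2
So Ksp = s × (2s)^2 = 4s^3
With s = 1.37 × 10^-5: Ksp = 1.0 × 10^-14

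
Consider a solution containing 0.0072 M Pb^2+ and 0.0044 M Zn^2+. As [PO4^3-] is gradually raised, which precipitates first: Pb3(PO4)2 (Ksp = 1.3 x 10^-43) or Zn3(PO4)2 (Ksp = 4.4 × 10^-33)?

Pb3(PO4)2

Precipitation of each salt starts when its ion product equals its Ksp.
For Pb3(PO4)2: 1.3 x 10^-43 = (0.0072)^3 × [PO4^3-]^2  ⇒  [PO4^3-] = 5.9 × 10^-19 M.
For Zn3(PO4)2: 4.4 × 10^-33 = (0.0044)^3 × [PO4^3-]^2  ⇒  [PO4^3-] = 2.3 × 10^-13 M.
The salt with the lower threshold [PO4^3-] precipitates first: Pb3(PO4)2.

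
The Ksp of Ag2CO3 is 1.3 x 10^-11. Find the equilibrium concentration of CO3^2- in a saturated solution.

Ag2CO3(s) ⇌ 2 Ag^+ + CO3^2-
Ksp = [Ag^+]^2[CO3^2-]
Let s = molar solubility. Then [Ag^+] = 2s and [CO3^2-] = s.
Ksp = (2s)^2s = 4s^3
Solving, s = (1.3 x 10^-11/4)^(1/3) = 1.48 × 10^-4 M
[CO3^2-] = s = 1.5 x 10^-4 M

1.5 × 10^-4 M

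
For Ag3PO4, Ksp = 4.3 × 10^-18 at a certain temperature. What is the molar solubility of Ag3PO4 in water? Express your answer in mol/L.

Ag3PO4(s) ⇌ 3 Ag^+(aq) + PO4^3-(aq)
Ksp = [Ag^+]^3[PO4^3-]
With molar solubility s: [Ag^+] = 3s, [PO4^3-] = s.
Substituting: Ksp = (3s)^3s = 27s^4
s = (4.3 × 10^-18 / 27)^(1/4) = 2.0 × 10^-5 M

s ≈ 2.0 × 10^-5 M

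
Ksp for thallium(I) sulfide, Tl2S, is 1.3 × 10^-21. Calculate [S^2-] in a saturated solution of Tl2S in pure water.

[S^2-] = 6.9e-8 M

Tl2S(s) <=> 2 Tl^+(aq) + S^2-(aq)
Ksp = [Tl^+]^2[S^2-]
Let s = molar solubility. Then [Tl^+] = 2s and [S^2-] = s.
Ksp = (2s)^2s = 4s^3
Solving, s = (1.3 × 10^-21/4)^(1/3) = 6.88 x 10^-8 M
[S^2-] = s = 6.9 x 10^-8 M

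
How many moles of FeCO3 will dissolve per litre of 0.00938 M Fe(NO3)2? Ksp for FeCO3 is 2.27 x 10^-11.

FeCO3(s) <=> Fe^2+ + CO3^2-
Ksp = [Fe^2+][CO3^2-]
Let s be the molar solubility in this solution. [Fe^2+] = 0.00938 + s ≈ 0.00938, [CO3^2-] = s (common-ion effect: Fe^2+ is already 0.00938 M).
Ksp ≈ 0.00938 × s
s = 2.42 × 10^-9 M
Check: s = 2.4 × 10^-9 ≪ 0.00938, so the approximation is valid.

2.42 x 10^-9 M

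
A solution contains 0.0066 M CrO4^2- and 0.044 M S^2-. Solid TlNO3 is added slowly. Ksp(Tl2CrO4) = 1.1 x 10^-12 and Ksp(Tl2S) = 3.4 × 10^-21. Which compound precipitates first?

Tl2S

Precipitation of each salt starts when its ion product equals its Ksp.
For Tl2CrO4: 1.1 x 10^-12 = 0.0066 × [Tl^+]^2  ⇒  [Tl^+] = 1.3 × 10^-5 M.
For Tl2S: 3.4 × 10^-21 = 0.044 × [Tl^+]^2  ⇒  [Tl^+] = 2.8 × 10^-10 M.
The salt with the lower threshold [Tl^+] precipitates first: Tl2S.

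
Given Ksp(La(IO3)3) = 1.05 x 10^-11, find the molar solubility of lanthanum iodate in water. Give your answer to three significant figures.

s ≈ 7.90e-4 M

La(IO3)3(s) ⇌ La^3+ + 3 IO3^-
Ksp = [La^3+][IO3^-]^3
For each mole of La(IO3)3 that dissolves: [La^3+] = s, [IO3^-] = 3s.
Substituting: Ksp = s(3s)^3 = 27s^4
s = (1.05 x 10^-11 / 27)^(1/4) = 7.90 × 10^-4 M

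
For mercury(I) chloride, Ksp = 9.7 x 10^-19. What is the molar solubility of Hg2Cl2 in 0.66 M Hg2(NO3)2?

s ≈ 6.1 × 10^-10 M

Hg2Cl2(s) <=> Hg2^2+(aq) + 2 Cl^-(aq)
Ksp = [Hg2^2+][Cl^-]^2
Let s be the molar solubility in this solution. [Hg2^2+] = 0.66 + s ≈ 0.66, [Cl^-] = 2s (Ksp is small, so little additional dissolves).
Ksp ≈ 0.66 × (2s)^2
s = 6.1 x 10^-10 M
Check: s = 6.1 × 10^-10 ≪ 0.66, so the approximation is valid.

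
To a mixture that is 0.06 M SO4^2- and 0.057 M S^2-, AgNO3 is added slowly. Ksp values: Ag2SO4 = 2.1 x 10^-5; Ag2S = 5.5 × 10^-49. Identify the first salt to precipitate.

Ag2S

Each salt begins to precipitate when Q = Ksp, i.e. when [Ag^+] reaches its threshold.
For Ag2SO4: 2.1 x 10^-5 = 0.06 × [Ag^+]^2  ⇒  [Ag^+] = 1.9 × 10^-2 M.
For Ag2S: 5.5 × 10^-49 = 0.057 × [Ag^+]^2  ⇒  [Ag^+] = 3.1 × 10^-24 M.
The salt with the lower threshold [Ag^+] precipitates first: Ag2S.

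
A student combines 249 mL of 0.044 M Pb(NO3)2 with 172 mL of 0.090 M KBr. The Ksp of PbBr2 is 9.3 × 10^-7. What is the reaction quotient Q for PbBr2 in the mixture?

Total volume = 249 + 172 = 421 mL.
[Pb^2+] = 4.4 × 10^-2 × (249/421) = 2.60 × 10^-2 M
[Br^-] = 9.0 × 10^-2 × (172/421) = 3.68 x 10^-2 M
PbBr2(s) <=> Pb^2+(aq) + 2 Br^-(aq), so Q = [Pb^2+][Br^-]^2
Q = (2.60 × 10^-2)(3.68 x 10^-2)^2 = 3.5 × 10^-5
Q > Ksp, so PbBr2 will precipitate.

Q ≈ 3.5 × 10^-5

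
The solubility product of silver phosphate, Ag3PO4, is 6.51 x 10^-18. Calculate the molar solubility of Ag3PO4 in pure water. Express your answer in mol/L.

Ag3PO4(s) ⇌ 3 Ag^+(aq) + PO4^3-(aq)
Ksp = [Ag^+]^3[PO4^3-]
With molar solubility s: [Ag^+] = 3s, [PO4^3-] = s.
Substituting: Ksp = (3s)^3s = 27s^4
s^4 = 6.51 x 10^-18 / 27, so s = 2.22 x 10^-5 M

2.22e-5 M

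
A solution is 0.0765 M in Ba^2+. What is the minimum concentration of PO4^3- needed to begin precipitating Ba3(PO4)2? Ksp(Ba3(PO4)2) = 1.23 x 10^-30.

[PO4^3-] = 5.24e-14 M

Ba3(PO4)2(s) ⇌ 3 Ba^2+(aq) + 2 PO4^3-(aq)
Ksp = [Ba^2+]^3[PO4^3-]^2
Precipitation begins when Q = Ksp. With [Ba^2+] = 0.0765 M:
1.23 x 10^-30 = (0.0765)^3 × [PO4^3-]^2
[PO4^3-] = (1.23 x 10^-30 / 4.477 × 10^-4)^(1/2) = 5.24 × 10^-14 M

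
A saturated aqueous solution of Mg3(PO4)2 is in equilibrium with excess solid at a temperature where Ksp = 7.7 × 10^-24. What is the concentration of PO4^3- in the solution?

Mg3(PO4)2(s) ⇌ 3 Mg^2+(aq) + 2 PO4^3-(aq)
Ksp = [Mg^2+]^3[PO4^3-]^2
For each mole of Mg3(PO4)2 that dissolves: [Mg^2+] = 3s, [PO4^3-] = 2s.
Ksp = (3s)^3(2s)^2 = 108s^5
Solving, s = (7.7 × 10^-24/108)^(1/5) = 9.35 × 10^-6 M
[PO4^3-] = 2s = 1.9 × 10^-5 M

[PO4^3-] ≈ 1.9 × 10^-5 M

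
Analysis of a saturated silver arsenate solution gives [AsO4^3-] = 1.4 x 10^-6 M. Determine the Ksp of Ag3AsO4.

Ksp = 1.0 × 10^-22

Ag3AsO4(s) ⇌ 3 Ag^+ + AsO4^3-
Stoichiometry gives [Ag^+] = (3/1)[AsO4^3-] = 4.20 × 10^-6 M.
Ksp = [Ag^+]^3[AsO4^3-]
Ksp = (4.20 × 10^-6)^3 × 1.4 x 10^-6 = 1.0 x 10^-22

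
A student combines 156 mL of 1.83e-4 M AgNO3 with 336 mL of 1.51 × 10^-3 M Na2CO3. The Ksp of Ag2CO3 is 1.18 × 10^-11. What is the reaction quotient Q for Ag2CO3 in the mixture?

3.47 × 10^-12

Total volume = 156 + 336 = 492 mL.
[Ag^+] = 1.83 x 10^-4 × (156/492) = 5.802 × 10^-5 M
[CO3^2-] = 1.51 × 10^-3 × (336/492) = 1.031 x 10^-3 M
Ag2CO3(s) ⇌ 2 Ag^+ + CO3^2-, so Q = [Ag^+]^2[CO3^2-]
Q = (5.802 × 10^-5)^2(1.031 × 10^-3) = 3.47 × 10^-12
Q < Ksp, so no precipitate of Ag2CO3 forms.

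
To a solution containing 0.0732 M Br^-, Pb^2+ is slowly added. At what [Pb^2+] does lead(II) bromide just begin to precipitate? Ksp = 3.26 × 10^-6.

PbBr2(s) ⇌ Pb^2+(aq) + 2 Br^-(aq)
Ksp = [Pb^2+][Br^-]^2
Precipitation begins when Q = Ksp. With [Br^-] = 0.0732 M:
3.26 × 10^-6 = (0.0732)^2 × [Pb^2+]
[Pb^2+] = (3.26 × 10^-6 / 5.358 x 10^-3) = 6.08 × 10^-4 M

6.08e-4 M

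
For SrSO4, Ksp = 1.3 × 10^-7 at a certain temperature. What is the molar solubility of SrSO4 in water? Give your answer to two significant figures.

SrSO4(s) ⇌ Sr^2+(aq) + SO4^2-(aq)
Ksp = [Sr^2+][SO4^2-]
With molar solubility s: [Sr^2+] = s, [SO4^2-] = s.
Ksp = s × s = s^2
s = √(1.3 × 10^-7) = 3.6 × 10^-4 M

s = 3.6e-4 M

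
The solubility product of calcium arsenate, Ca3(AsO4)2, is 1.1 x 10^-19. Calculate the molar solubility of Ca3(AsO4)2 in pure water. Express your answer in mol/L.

s ≈ 6.3 × 10^-5 M

Ca3(AsO4)2(s) <=> 3 Ca^2+(aq) + 2 AsO4^3-(aq)
Ksp = [Ca^2+]^3[AsO4^3-]^2
Let s = molar solubility. Then [Ca^2+] = 3s and [AsO4^3-] = 2s.
Ksp = (3s)^3(2s)^2 = 108s^5
Solving, s = (1.1 x 10^-19/108)^(1/5) = 6.3 × 10^-5 M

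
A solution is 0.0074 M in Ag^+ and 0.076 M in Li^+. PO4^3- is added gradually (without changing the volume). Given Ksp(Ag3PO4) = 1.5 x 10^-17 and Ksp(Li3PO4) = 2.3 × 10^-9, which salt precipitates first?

Ag3PO4

Precipitation of each salt starts when its ion product equals its Ksp.
For Ag3PO4: 1.5 x 10^-17 = (0.0074)^3 × [PO4^3-]  ⇒  [PO4^3-] = 3.7 × 10^-11 M.
For Li3PO4: 2.3 × 10^-9 = (0.076)^3 × [PO4^3-]  ⇒  [PO4^3-] = 5.2 × 10^-6 M.
The salt with the lower threshold [PO4^3-] precipitates first: Ag3PO4.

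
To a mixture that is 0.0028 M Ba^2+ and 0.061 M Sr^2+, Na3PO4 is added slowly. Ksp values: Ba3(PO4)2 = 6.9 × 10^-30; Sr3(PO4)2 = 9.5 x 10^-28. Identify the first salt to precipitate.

Sr3(PO4)2

Precipitation of each salt starts when its ion product equals its Ksp.
For Ba3(PO4)2: 6.9 × 10^-30 = (0.0028)^3 × [PO4^3-]^2  ⇒  [PO4^3-] = 1.8 x 10^-11 M.
For Sr3(PO4)2: 9.5 x 10^-28 = (0.061)^3 × [PO4^3-]^2  ⇒  [PO4^3-] = 2.0 × 10^-12 M.
The salt with the lower threshold [PO4^3-] precipitates first: Sr3(PO4)2.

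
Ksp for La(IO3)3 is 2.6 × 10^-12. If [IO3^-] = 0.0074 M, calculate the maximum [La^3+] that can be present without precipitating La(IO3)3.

[La^3+] = 6.4 × 10^-6 M

La(IO3)3(s) <=> La^3+(aq) + 3 IO3^-(aq)
Ksp = [La^3+][IO3^-]^3
Precipitation begins when Q = Ksp. With [IO3^-] = 0.0074 M:
2.6 × 10^-12 = (0.0074)^3 × [La^3+]
[La^3+] = (2.6 × 10^-12 / 4.05 x 10^-7) = 6.4 x 10^-6 M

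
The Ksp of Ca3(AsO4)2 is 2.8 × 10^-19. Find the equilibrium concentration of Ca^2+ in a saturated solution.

Ca3(AsO4)2(s) ⇌ 3 Ca^2+ + 2 AsO4^3-
Ksp = [Ca^2+]^3[AsO4^3-]^2
Let s = molar solubility. Then [Ca^2+] = 3s and [AsO4^3-] = 2s.
Ksp = (3s)^3(2s)^2 = 108s^5
s^5 = 2.8 × 10^-19 / 108, so s = 7.63 × 10^-5 M
[Ca^2+] = 3s = 2.3 × 10^-4 M

2.3 × 10^-4 M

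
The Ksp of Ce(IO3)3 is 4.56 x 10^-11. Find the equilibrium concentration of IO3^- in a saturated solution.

Ce(IO3)3(s) ⇌ Ce^3+(aq) + 3 IO3^-(aq)
Ksp = [Ce^3+][IO3^-]^3
With molar solubility s: [Ce^3+] = s, [IO3^-] = 3s.
Substituting: Ksp = s(3s)^3 = 27s^4
s = (4.56 x 10^-11 / 27)^(1/4) = 1.140 x 10^-3 M
[IO3^-] = 3s = 3.42 x 10^-3 M

[IO3^-] = 3.42 x 10^-3 M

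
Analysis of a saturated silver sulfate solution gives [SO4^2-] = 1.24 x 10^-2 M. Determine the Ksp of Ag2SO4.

Ag2SO4(s) ⇌ 2 Ag^+(aq) + SO4^2-(aq)
Stoichiometry gives [Ag^+] = (2/1)[SO4^2-] = 2.480 x 10^-2 M.
Ksp = [Ag^+]^2[SO4^2-]
Ksp = (2.480 x 10^-2)^2 × 1.24 x 10^-2 = 7.63 × 10^-6

Ksp ≈ 7.63e-6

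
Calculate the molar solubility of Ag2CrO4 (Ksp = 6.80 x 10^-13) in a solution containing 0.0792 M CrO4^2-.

s ≈ 1.47 x 10^-6 M

Ag2CrO4(s) <=> 2 Ag^+ + CrO4^2-
Ksp = [Ag^+]^2[CrO4^2-]
If s mol/L dissolves here, [Ag^+] = 2s, [CrO4^2-] = 0.0792 + s ≈ 0.0792 (since the CrO4^2- already present dominates).
Ksp ≈ (2s)^2 × 0.0792
s = 1.47 x 10^-6 M
Check: s = 1.5 × 10^-6 ≪ 0.0792, so the approximation is valid.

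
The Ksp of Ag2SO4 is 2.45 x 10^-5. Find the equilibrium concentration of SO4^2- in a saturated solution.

[SO4^2-] ≈ 1.83e-2 M

Ag2SO4(s) ⇌ 2 Ag^+ + SO4^2-
Ksp = [Ag^+]^2[SO4^2-]
If s mol/L of Ag2SO4 dissolves, [Ag^+] = 2s and [SO4^2-] = s.
Ksp = (2s)^2s = 4s^3
s^3 = 2.45 x 10^-5 / 4, so s = 1.830 × 10^-2 M
[SO4^2-] = s = 1.83 × 10^-2 M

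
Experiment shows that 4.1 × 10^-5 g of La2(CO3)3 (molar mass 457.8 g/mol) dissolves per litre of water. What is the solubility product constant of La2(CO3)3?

Molar solubility s = (4.1 × 10^-5 g/L) / (457.8 g/mol) = 8.96 × 10^-8 M.
La2(CO3)3(s) <=> 2 La^3+(aq) + 3 CO3^2-(aq)
Let s = molar solubility. Then [La^3+] = 2s and [CO3^2-] = 3s.
Ksp = [La^3+]^2[CO3^2-]^3
So Ksp = (2s)^2 × (3s)^3 = 108s^5
With s = 8.96 x 10^-8: Ksp = 6.2 × 10^-34

6.2 × 10^-34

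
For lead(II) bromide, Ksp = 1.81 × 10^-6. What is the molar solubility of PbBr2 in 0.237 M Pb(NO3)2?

PbBr2(s) ⇌ Pb^2+(aq) + 2 Br^-(aq)
Ksp = [Pb^2+][Br^-]^2
Let s be the molar solubility in this solution. [Pb^2+] = 0.237 + s ≈ 0.237, [Br^-] = 2s (common-ion effect: Pb^2+ is already 0.237 M).
Ksp ≈ 0.237 × (2s)^2
s = 1.38 × 10^-3 M
Check: s = 1.4 x 10^-3 ≪ 0.237, so the approximation is valid.

1.38 x 10^-3 M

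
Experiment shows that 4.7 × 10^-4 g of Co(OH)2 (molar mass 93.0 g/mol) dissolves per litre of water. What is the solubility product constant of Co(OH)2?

Molar solubility s = (4.7 × 10^-4 g/L) / (93.0 g/mol) = 5.05 × 10^-6 M.
Co(OH)2(s) <=> Co^2+ + 2 OH^-
Let s = molar solubility. Then [Co^2+] = s and [OH^-] = 2s.
Ksp = [Co^2+][OH^-]^2
So Ksp = s × (2s)^2 = 4s^3
With s = 5.05 x 10^-6: Ksp = 5.2 × 10^-16

5.2 × 10^-16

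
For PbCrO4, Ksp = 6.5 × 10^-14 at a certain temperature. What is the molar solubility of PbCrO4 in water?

2.5 × 10^-7 M

PbCrO4(s) ⇌ Pb^2+(aq) + CrO4^2-(aq)
Ksp = [Pb^2+][CrO4^2-]
With molar solubility s: [Pb^2+] = s, [CrO4^2-] = s.
Ksp = (s)(s) = s^2
s = √(6.5 × 10^-14) = 2.5 × 10^-7 M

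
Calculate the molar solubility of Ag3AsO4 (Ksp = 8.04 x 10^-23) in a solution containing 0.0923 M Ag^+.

Ag3AsO4(s) ⇌ 3 Ag^+(aq) + AsO4^3-(aq)
Ksp = [Ag^+]^3[AsO4^3-]
Let s = moles of Ag3AsO4 that dissolve per litre. [Ag^+] = 0.0923 + 3s ≈ 0.0923, [AsO4^3-] = s (since the Ag^+ already present dominates).
Ksp ≈ (0.0923)^3 × s
s = 1.02 × 10^-19 M
Check: 3s = 3.1 × 10^-19 ≪ 0.0923, so the approximation is valid.

s ≈ 1.02 × 10^-19 M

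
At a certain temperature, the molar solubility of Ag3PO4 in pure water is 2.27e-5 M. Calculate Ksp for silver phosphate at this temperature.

Ksp ≈ 7.17e-18

Ag3PO4(s) ⇌ 3 Ag^+ + PO4^3-
If s mol/L of Ag3PO4 dissolves, [Ag^+] = 3s and [PO4^3-] = s.
Ksp = [Ag^+]^3[PO4^3-]
Substituting: Ksp = (3s)^3s = 27s^4
With s = 2.27 x 10^-5: Ksp = 7.17 × 10^-18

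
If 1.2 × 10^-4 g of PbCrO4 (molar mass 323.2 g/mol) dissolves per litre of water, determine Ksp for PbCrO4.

Ksp = 1.4 × 10^-13

Molar solubility s = (1.2 × 10^-4 g/L) / (323.2 g/mol) = 3.71 x 10^-7 M.
PbCrO4(s) ⇌ Pb^2+(aq) + CrO4^2-(aq)
Let s = molar solubility. Then [Pb^2+] = s and [CrO4^2-] = s.
Ksp = [Pb^2+][CrO4^2-]
Ksp = (s)(s) = s^2
With s = 3.71 x 10^-7: Ksp = 1.4 × 10^-13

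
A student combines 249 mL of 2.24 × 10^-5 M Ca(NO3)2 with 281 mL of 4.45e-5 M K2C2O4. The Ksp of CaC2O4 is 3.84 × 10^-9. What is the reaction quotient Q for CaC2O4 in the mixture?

Total volume = 249 + 281 = 530 mL.
[Ca^2+] = 2.24 × 10^-5 × (249/530) = 1.052 × 10^-5 M
[C2O4^2-] = 4.45 × 10^-5 × (281/530) = 2.359 × 10^-5 M
CaC2O4(s) <=> Ca^2+(aq) + C2O4^2-(aq), so Q = [Ca^2+][C2O4^2-]
Q = (1.052 x 10^-5)(2.359 × 10^-5) = 2.48 x 10^-10
Q < Ksp, so no precipitate of CaC2O4 forms.

Q ≈ 2.48 x 10^-10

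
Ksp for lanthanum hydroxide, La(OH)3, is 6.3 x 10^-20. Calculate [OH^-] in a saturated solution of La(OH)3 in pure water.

La(OH)3(s) ⇌ La^3+ + 3 OH^-
Ksp = [La^3+][OH^-]^3
Let s = molar solubility. Then [La^3+] = s and [OH^-] = 3s.
Substituting: Ksp = s(3s)^3 = 27s^4
Solving, s = (6.3 x 10^-20/27)^(1/4) = 6.95 × 10^-6 M
[OH^-] = 3s = 2.1 x 10^-5 M

[OH^-] ≈ 2.1e-5 M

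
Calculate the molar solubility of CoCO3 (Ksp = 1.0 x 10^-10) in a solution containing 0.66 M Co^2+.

CoCO3(s) ⇌ Co^2+(aq) + CO3^2-(aq)
Ksp = [Co^2+][CO3^2-]
Let s be the molar solubility in this solution. [Co^2+] = 0.66 + s ≈ 0.66, [CO3^2-] = s (common-ion effect: Co^2+ is already 0.66 M).
Ksp ≈ 0.66 × s
s = 1.5 × 10^-10 M
Check: s = 1.5 x 10^-10 ≪ 0.66, so the approximation is valid.

1.5 x 10^-10 M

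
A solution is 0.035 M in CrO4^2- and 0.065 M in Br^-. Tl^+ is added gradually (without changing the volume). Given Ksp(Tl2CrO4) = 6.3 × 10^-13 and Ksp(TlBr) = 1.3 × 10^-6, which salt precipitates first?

Precipitation of each salt starts when its ion product equals its Ksp.
For Tl2CrO4: 6.3 × 10^-13 = 0.035 × [Tl^+]^2  ⇒  [Tl^+] = 4.2 × 10^-6 M.
For TlBr: 1.3 × 10^-6 = 0.065 × [Tl^+]  ⇒  [Tl^+] = 2.0 x 10^-5 M.
The salt with the lower threshold [Tl^+] precipitates first: Tl2CrO4.

Tl2CrO4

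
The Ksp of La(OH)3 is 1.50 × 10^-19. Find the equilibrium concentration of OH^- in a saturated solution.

[OH^-] = 2.59e-5 M

La(OH)3(s) ⇌ La^3+ + 3 OH^-
Ksp = [La^3+][OH^-]^3
For each mole of La(OH)3 that dissolves: [La^3+] = s, [OH^-] = 3s.
Substituting: Ksp = s(3s)^3 = 27s^4
Solving, s = (1.50 × 10^-19/27)^(1/4) = 8.633 x 10^-6 M
[OH^-] = 3s = 2.59 × 10^-5 M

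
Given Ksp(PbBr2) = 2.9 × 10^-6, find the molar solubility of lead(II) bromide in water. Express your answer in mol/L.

s ≈ 9.0e-3 M

PbBr2(s) ⇌ Pb^2+(aq) + 2 Br^-(aq)
Ksp = [Pb^2+][Br^-]^2
With molar solubility s: [Pb^2+] = s, [Br^-] = 2s.
Substituting: Ksp = s(2s)^2 = 4s^3
s^3 = 2.9 × 10^-6 / 4, so s = 9.0 × 10^-3 M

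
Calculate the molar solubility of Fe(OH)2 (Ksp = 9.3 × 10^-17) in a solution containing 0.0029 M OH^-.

s ≈ 1.1 × 10^-11 M

Fe(OH)2(s) ⇌ Fe^2+ + 2 OH^-
Ksp = [Fe^2+][OH^-]^2
Let s be the molar solubility in this solution. [Fe^2+] = s, [OH^-] = 0.0029 + 2s ≈ 0.0029 (since the OH^- already present dominates).
Ksp ≈ s × (0.0029)^2
s = 1.1 x 10^-11 M
Check: 2s = 2.2 x 10^-11 ≪ 0.0029, so the approximation is valid.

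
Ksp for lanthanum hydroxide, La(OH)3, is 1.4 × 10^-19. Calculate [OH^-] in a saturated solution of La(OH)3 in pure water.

[OH^-] ≈ 2.5 × 10^-5 M

La(OH)3(s) <=> La^3+(aq) + 3 OH^-(aq)
Ksp = [La^3+][OH^-]^3
For each mole of La(OH)3 that dissolves: [La^3+] = s, [OH^-] = 3s.
So Ksp = s × (3s)^3 = 27s^4
Solving, s = (1.4 × 10^-19/27)^(1/4) = 8.49 × 10^-6 M
[OH^-] = 3s = 2.5 × 10^-5 M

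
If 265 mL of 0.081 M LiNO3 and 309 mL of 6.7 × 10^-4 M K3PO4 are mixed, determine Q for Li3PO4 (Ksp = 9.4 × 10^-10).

Total volume = 265 + 309 = 574 mL.
[Li^+] = 8.1 × 10^-2 × (265/574) = 3.74 × 10^-2 M
[PO4^3-] = 6.7 × 10^-4 × (309/574) = 3.61 × 10^-4 M
Li3PO4(s) ⇌ 3 Li^+(aq) + PO4^3-(aq), so Q = [Li^+]^3[PO4^3-]
Q = (3.74 x 10^-2)^3(3.61 × 10^-4) = 1.9 x 10^-8
Q > Ksp, so Li3PO4 will precipitate.

1.9 × 10^-8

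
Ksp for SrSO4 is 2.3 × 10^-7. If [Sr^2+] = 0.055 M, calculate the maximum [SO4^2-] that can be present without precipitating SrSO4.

SrSO4(s) ⇌ Sr^2+(aq) + SO4^2-(aq)
Ksp = [Sr^2+][SO4^2-]
Precipitation begins when Q = Ksp. With [Sr^2+] = 0.055 M:
2.3 × 10^-7 = (0.055) × [SO4^2-]
[SO4^2-] = (2.3 × 10^-7 / 5.5 × 10^-2) = 4.2 x 10^-6 M

4.2e-6 M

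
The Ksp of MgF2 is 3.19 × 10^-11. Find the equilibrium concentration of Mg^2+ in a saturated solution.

MgF2(s) ⇌ Mg^2+ + 2 F^-
Ksp = [Mg^2+][F^-]^2
For each mole of MgF2 that dissolves: [Mg^2+] = s, [F^-] = 2s.
Ksp = s(2s)^2 = 4s^3
s = (3.19 × 10^-11 / 4)^(1/3) = 1.998 × 10^-4 M
[Mg^2+] = s = 2.00 × 10^-4 M

[Mg^2+] = 2.00 x 10^-4 M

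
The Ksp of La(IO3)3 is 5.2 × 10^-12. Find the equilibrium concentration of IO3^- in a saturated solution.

2.0 × 10^-3 M

La(IO3)3(s) ⇌ La^3+ + 3 IO3^-
Ksp = [La^3+][IO3^-]^3
If s mol/L of La(IO3)3 dissolves, [La^3+] = s and [IO3^-] = 3s.
Ksp = s(3s)^3 = 27s^4
s = (5.2 × 10^-12 / 27)^(1/4) = 6.62 × 10^-4 M
[IO3^-] = 3s = 2.0 × 10^-3 M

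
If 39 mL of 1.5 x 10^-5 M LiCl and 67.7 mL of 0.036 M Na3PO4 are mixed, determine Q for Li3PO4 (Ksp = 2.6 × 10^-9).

Q = 3.8 × 10^-18

Total volume = 39 + 67.7 = 106.7 mL.
[Li^+] = 1.5 × 10^-5 × (39/106.7) = 5.48 x 10^-6 M
[PO4^3-] = 3.6 × 10^-2 × (67.7/106.7) = 2.28 × 10^-2 M
Li3PO4(s) ⇌ 3 Li^+ + PO4^3-, so Q = [Li^+]^3[PO4^3-]
Q = (5.48 x 10^-6)^3(2.28 x 10^-2) = 3.8 × 10^-18
Q < Ksp, so no precipitate of Li3PO4 forms.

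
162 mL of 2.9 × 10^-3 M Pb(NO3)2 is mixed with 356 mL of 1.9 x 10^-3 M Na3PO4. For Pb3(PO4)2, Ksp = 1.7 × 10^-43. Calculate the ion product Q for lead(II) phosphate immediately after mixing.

Total volume = 162 + 356 = 518 mL.
[Pb^2+] = 2.9 × 10^-3 × (162/518) = 9.07 × 10^-4 M
[PO4^3-] = 1.9 x 10^-3 × (356/518) = 1.31 × 10^-3 M
Pb3(PO4)2(s) ⇌ 3 Pb^2+ + 2 PO4^3-, so Q = [Pb^2+]^3[PO4^3-]^2
Q = (9.07 × 10^-4)^3(1.31 × 10^-3)^2 = 1.3 × 10^-15
Q > Ksp, so Pb3(PO4)2 will precipitate.

1.3e-15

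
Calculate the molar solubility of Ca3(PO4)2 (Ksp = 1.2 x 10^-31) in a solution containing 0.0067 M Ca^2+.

Ca3(PO4)2(s) ⇌ 3 Ca^2+(aq) + 2 PO4^3-(aq)
Ksp = [Ca^2+]^3[PO4^3-]^2
Let s = moles of Ca3(PO4)2 that dissolve per litre. [Ca^2+] = 0.0067 + 3s ≈ 0.0067, [PO4^3-] = 2s (since the Ca^2+ already present dominates).
Ksp ≈ (0.0067)^3 × (2s)^2
s = 3.2 x 10^-13 M
Check: 3s = 9.5 × 10^-13 ≪ 0.0067, so the approximation is valid.

s = 3.2 × 10^-13 M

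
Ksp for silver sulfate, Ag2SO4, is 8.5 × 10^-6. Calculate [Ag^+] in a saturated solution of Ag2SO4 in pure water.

Ag2SO4(s) ⇌ 2 Ag^+ + SO4^2-
Ksp = [Ag^+]^2[SO4^2-]
For each mole of Ag2SO4 that dissolves: [Ag^+] = 2s, [SO4^2-] = s.
Substituting: Ksp = (2s)^2s = 4s^3
s = (8.5 × 10^-6 / 4)^(1/3) = 1.29 x 10^-2 M
[Ag^+] = 2s = 2.6 × 10^-2 M

0.026 M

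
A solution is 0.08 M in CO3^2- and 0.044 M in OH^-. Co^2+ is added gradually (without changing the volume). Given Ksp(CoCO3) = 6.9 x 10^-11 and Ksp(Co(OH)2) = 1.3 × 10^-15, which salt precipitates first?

Co(OH)2

Each salt begins to precipitate when Q = Ksp, i.e. when [Co^2+] reaches its threshold.
For CoCO3: 6.9 x 10^-11 = 0.08 × [Co^2+]  ⇒  [Co^2+] = 8.6 x 10^-10 M.
For Co(OH)2: 1.3 × 10^-15 = (0.044)^2 × [Co^2+]  ⇒  [Co^2+] = 6.7 x 10^-13 M.
The salt with the lower threshold [Co^2+] precipitates first: Co(OH)2.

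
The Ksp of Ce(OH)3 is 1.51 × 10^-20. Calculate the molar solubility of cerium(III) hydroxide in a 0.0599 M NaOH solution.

Ce(OH)3(s) ⇌ Ce^3+(aq) + 3 OH^-(aq)
Ksp = [Ce^3+][OH^-]^3
Let s = moles of Ce(OH)3 that dissolve per litre. [Ce^3+] = s, [OH^-] = 0.0599 + 3s ≈ 0.0599 (Ksp is small, so little additional dissolves).
Ksp ≈ s × (0.0599)^3
s = 7.03 x 10^-17 M
Check: 3s = 2.1 × 10^-16 ≪ 0.0599, so the approximation is valid.

s = 7.03 x 10^-17 M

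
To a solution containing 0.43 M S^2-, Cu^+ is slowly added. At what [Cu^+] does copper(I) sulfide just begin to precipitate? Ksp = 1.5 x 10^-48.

Cu2S(s) ⇌ 2 Cu^+(aq) + S^2-(aq)
Ksp = [Cu^+]^2[S^2-]
Precipitation begins when Q = Ksp. With [S^2-] = 0.43 M:
1.5 x 10^-48 = (0.43) × [Cu^+]^2
[Cu^+] = (1.5 x 10^-48 / 4.3 x 10^-1)^(1/2) = 1.9 × 10^-24 M

[Cu^+] ≈ 1.9e-24 M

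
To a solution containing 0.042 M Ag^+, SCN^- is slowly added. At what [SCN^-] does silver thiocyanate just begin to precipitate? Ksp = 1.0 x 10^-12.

2.4e-11 M

AgSCN(s) ⇌ Ag^+ + SCN^-
Ksp = [Ag^+][SCN^-]
Precipitation begins when Q = Ksp. With [Ag^+] = 0.042 M:
1.0 x 10^-12 = (0.042) × [SCN^-]
[SCN^-] = (1.0 x 10^-12 / 4.2 x 10^-2) = 2.4 × 10^-11 M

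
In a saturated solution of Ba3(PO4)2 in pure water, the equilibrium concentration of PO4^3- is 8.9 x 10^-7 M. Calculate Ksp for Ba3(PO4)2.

Ba3(PO4)2(s) ⇌ 3 Ba^2+ + 2 PO4^3-
Stoichiometry gives [Ba^2+] = (3/2)[PO4^3-] = 1.34 × 10^-6 M.
Ksp = [Ba^2+]^3[PO4^3-]^2
Ksp = (1.34 x 10^-6)^3 × (8.9 × 10^-7)^2 = 1.9 × 10^-30

1.9 x 10^-30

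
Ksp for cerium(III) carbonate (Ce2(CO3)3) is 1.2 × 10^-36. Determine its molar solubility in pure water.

s = 2.6 × 10^-8 M

Ce2(CO3)3(s) ⇌ 2 Ce^3+(aq) + 3 CO3^2-(aq)
Ksp = [Ce^3+]^2[CO3^2-]^3
For each mole of Ce2(CO3)3 that dissolves: [Ce^3+] = 2s, [CO3^2-] = 3s.
So Ksp = (2s)^2 × (3s)^3 = 108s^5
s^5 = 1.2 × 10^-36 / 108, so s = 2.6 x 10^-8 M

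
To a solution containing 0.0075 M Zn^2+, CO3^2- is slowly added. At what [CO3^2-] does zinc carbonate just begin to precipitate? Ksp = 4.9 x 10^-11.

ZnCO3(s) ⇌ Zn^2+(aq) + CO3^2-(aq)
Ksp = [Zn^2+][CO3^2-]
Precipitation begins when Q = Ksp. With [Zn^2+] = 0.0075 M:
4.9 x 10^-11 = (0.0075) × [CO3^2-]
[CO3^2-] = (4.9 x 10^-11 / 7.5 × 10^-3) = 6.5 x 10^-9 M

[CO3^2-] = 6.5e-9 M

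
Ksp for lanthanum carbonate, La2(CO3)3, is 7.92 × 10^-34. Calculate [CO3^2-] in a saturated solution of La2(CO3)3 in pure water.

[CO3^2-] ≈ 2.82e-7 M

La2(CO3)3(s) <=> 2 La^3+(aq) + 3 CO3^2-(aq)
Ksp = [La^3+]^2[CO3^2-]^3
If s mol/L of La2(CO3)3 dissolves, [La^3+] = 2s and [CO3^2-] = 3s.
So Ksp = (2s)^2 × (3s)^3 = 108s^5
s = (7.92 × 10^-34 / 108)^(1/5) = 9.399 × 10^-8 M
[CO3^2-] = 3s = 2.82 × 10^-7 M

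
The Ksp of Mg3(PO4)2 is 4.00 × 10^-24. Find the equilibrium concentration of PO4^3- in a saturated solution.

Mg3(PO4)2(s) <=> 3 Mg^2+(aq) + 2 PO4^3-(aq)
Ksp = [Mg^2+]^3[PO4^3-]^2
With molar solubility s: [Mg^2+] = 3s, [PO4^3-] = 2s.
Substituting: Ksp = (3s)^3(2s)^2 = 108s^5
Solving, s = (4.00 × 10^-24/108)^(1/5) = 8.198 × 10^-6 M
[PO4^3-] = 2s = 1.64 × 10^-5 M

1.64e-5 M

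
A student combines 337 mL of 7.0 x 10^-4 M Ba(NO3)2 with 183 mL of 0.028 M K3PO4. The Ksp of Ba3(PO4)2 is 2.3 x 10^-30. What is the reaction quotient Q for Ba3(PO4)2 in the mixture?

9.1e-15

Total volume = 337 + 183 = 520 mL.
[Ba^2+] = 7.0 × 10^-4 × (337/520) = 4.54 × 10^-4 M
[PO4^3-] = 2.8 × 10^-2 × (183/520) = 9.85 × 10^-3 M
Ba3(PO4)2(s) ⇌ 3 Ba^2+(aq) + 2 PO4^3-(aq), so Q = [Ba^2+]^3[PO4^3-]^2
Q = (4.54 x 10^-4)^3(9.85 × 10^-3)^2 = 9.1 x 10^-15
Q > Ksp, so Ba3(PO4)2 will precipitate.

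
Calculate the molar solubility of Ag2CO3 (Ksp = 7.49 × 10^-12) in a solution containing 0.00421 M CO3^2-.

2.11 x 10^-5 M

Ag2CO3(s) ⇌ 2 Ag^+ + CO3^2-
Ksp = [Ag^+]^2[CO3^2-]
Let s = moles of Ag2CO3 that dissolve per litre. [Ag^+] = 2s, [CO3^2-] = 0.00421 + s ≈ 0.00421 (common-ion effect: CO3^2- is already 0.00421 M).
Ksp ≈ (2s)^2 × 0.00421
s = 2.11 × 10^-5 M
Check: s = 2.1 x 10^-5 ≪ 0.00421, so the approximation is valid.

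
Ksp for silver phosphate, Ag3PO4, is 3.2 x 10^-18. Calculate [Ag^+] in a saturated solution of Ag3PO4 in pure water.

Ag3PO4(s) ⇌ 3 Ag^+ + PO4^3-
Ksp = [Ag^+]^3[PO4^3-]
If s mol/L of Ag3PO4 dissolves, [Ag^+] = 3s and [PO4^3-] = s.
So Ksp = (3s)^3 × s = 27s^4
s^4 = 3.2 x 10^-18 / 27, so s = 1.86 × 10^-5 M
[Ag^+] = 3s = 5.6 x 10^-5 M

[Ag^+] = 5.6 x 10^-5 M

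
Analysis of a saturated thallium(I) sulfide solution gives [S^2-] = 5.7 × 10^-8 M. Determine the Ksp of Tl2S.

Tl2S(s) ⇌ 2 Tl^+(aq) + S^2-(aq)
Stoichiometry gives [Tl^+] = (2/1)[S^2-] = 1.14 × 10^-7 M.
Ksp = [Tl^+]^2[S^2-]
Ksp = (1.14 x 10^-7)^2 × 5.7 x 10^-8 = 7.4 × 10^-22

Ksp = 7.4 × 10^-22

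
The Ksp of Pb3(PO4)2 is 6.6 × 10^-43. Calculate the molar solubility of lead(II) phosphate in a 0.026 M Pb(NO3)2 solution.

s ≈ 9.7 × 10^-20 M

Pb3(PO4)2(s) <=> 3 Pb^2+(aq) + 2 PO4^3-(aq)
Ksp = [Pb^2+]^3[PO4^3-]^2
Let s be the molar solubility in this solution. [Pb^2+] = 0.026 + 3s ≈ 0.026, [PO4^3-] = 2s (Ksp is small, so little additional dissolves).
Ksp ≈ (0.026)^3 × (2s)^2
s = 9.7 × 10^-20 M
Check: 3s = 2.9 × 10^-19 ≪ 0.026, so the approximation is valid.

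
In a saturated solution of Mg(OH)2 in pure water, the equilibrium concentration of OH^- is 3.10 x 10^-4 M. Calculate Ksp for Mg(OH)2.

Mg(OH)2(s) <=> Mg^2+ + 2 OH^-
Stoichiometry gives [Mg^2+] = (1/2)[OH^-] = 1.550 x 10^-4 M.
Ksp = [Mg^2+][OH^-]^2
Ksp = 1.550 × 10^-4 × (3.10 x 10^-4)^2 = 1.49 × 10^-11

Ksp = 1.49 × 10^-11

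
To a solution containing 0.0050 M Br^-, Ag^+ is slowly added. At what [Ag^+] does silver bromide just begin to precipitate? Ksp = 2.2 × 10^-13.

AgBr(s) ⇌ Ag^+ + Br^-
Ksp = [Ag^+][Br^-]
Precipitation begins when Q = Ksp. With [Br^-] = 0.0050 M:
2.2 × 10^-13 = (0.0050) × [Ag^+]
[Ag^+] = (2.2 × 10^-13 / 5.0 x 10^-3) = 4.4 x 10^-11 M

[Ag^+] = 4.4e-11 M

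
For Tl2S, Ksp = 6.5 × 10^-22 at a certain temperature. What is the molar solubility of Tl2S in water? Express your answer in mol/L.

Tl2S(s) ⇌ 2 Tl^+(aq) + S^2-(aq)
Ksp = [Tl^+]^2[S^2-]
Let s = molar solubility. Then [Tl^+] = 2s and [S^2-] = s.
Substituting: Ksp = (2s)^2s = 4s^3
s^3 = 6.5 × 10^-22 / 4, so s = 5.5 x 10^-8 M

5.5 x 10^-8 M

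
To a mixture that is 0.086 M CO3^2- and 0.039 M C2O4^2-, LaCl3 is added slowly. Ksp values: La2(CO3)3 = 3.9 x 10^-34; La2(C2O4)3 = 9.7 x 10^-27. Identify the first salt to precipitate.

La2(CO3)3

Each salt begins to precipitate when Q = Ksp, i.e. when [La^3+] reaches its threshold.
For La2(CO3)3: 3.9 x 10^-34 = (0.086)^3 × [La^3+]^2  ⇒  [La^3+] = 7.8 x 10^-16 M.
For La2(C2O4)3: 9.7 x 10^-27 = (0.039)^3 × [La^3+]^2  ⇒  [La^3+] = 1.3 × 10^-11 M.
The salt with the lower threshold [La^3+] precipitates first: La2(CO3)3.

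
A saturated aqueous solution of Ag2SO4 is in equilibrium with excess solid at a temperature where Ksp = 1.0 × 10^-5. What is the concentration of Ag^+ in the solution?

Ag2SO4(s) ⇌ 2 Ag^+ + SO4^2-
Ksp = [Ag^+]^2[SO4^2-]
If s mol/L of Ag2SO4 dissolves, [Ag^+] = 2s and [SO4^2-] = s.
Substituting: Ksp = (2s)^2s = 4s^3
Solving, s = (1.0 × 10^-5/4)^(1/3) = 1.36 × 10^-2 M
[Ag^+] = 2s = 2.7 × 10^-2 M

[Ag^+] = 2.7 × 10^-2 M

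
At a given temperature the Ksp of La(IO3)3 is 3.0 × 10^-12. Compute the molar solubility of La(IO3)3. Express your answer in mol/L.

La(IO3)3(s) <=> La^3+ + 3 IO3^-
Ksp = [La^3+][IO3^-]^3
If s mol/L of La(IO3)3 dissolves, [La^3+] = s and [IO3^-] = 3s.
Ksp = s(3s)^3 = 27s^4
s^4 = 3.0 × 10^-12 / 27, so s = 5.8 × 10^-4 M

s ≈ 5.8 × 10^-4 M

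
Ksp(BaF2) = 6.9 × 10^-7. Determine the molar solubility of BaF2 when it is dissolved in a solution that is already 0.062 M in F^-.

BaF2(s) ⇌ Ba^2+ + 2 F^-
Ksp = [Ba^2+][F^-]^2
Let s = moles of BaF2 that dissolve per litre. [Ba^2+] = s, [F^-] = 0.062 + 2s ≈ 0.062 (Ksp is small, so little additional dissolves).
Ksp ≈ s × (0.062)^2
s = 1.8 × 10^-4 M
Check: 2s = 3.6 x 10^-4 ≪ 0.062, so the approximation is valid.

1.8e-4 M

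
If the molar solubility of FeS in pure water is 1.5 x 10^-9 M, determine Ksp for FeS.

FeS(s) <=> Fe^2+ + S^2-
If s mol/L of FeS dissolves, [Fe^2+] = s and [S^2-] = s.
Ksp = [Fe^2+][S^2-]
Ksp = s^2
With s = 1.5 × 10^-9: Ksp = 2.3 × 10^-18

Ksp ≈ 2.3 × 10^-18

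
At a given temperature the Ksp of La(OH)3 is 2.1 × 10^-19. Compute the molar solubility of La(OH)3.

La(OH)3(s) <=> La^3+(aq) + 3 OH^-(aq)
Ksp = [La^3+][OH^-]^3
For each mole of La(OH)3 that dissolves: [La^3+] = s, [OH^-] = 3s.
Ksp = s(3s)^3 = 27s^4
s = (2.1 × 10^-19 / 27)^(1/4) = 9.4 x 10^-6 M

s ≈ 9.4 × 10^-6 M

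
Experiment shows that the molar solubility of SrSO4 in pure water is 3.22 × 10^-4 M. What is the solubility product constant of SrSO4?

1.04 × 10^-7

SrSO4(s) ⇌ Sr^2+(aq) + SO4^2-(aq)
For each mole of SrSO4 that dissolves: [Sr^2+] = s, [SO4^2-] = s.
Ksp = [Sr^2+][SO4^2-]
Ksp = (s)(s) = s^2
Ksp = (3.22 × 10^-4)^2 = 1.04 x 10^-7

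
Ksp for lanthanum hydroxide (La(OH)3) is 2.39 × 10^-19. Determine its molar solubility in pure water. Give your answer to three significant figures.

s = 9.70 x 10^-6 M

La(OH)3(s) ⇌ La^3+ + 3 OH^-
Ksp = [La^3+][OH^-]^3
With molar solubility s: [La^3+] = s, [OH^-] = 3s.
Substituting: Ksp = s(3s)^3 = 27s^4
s = (2.39 × 10^-19 / 27)^(1/4) = 9.70 × 10^-6 M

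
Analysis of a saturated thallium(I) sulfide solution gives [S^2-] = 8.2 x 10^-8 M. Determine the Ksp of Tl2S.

Ksp = 2.2 x 10^-21

Tl2S(s) ⇌ 2 Tl^+ + S^2-
Stoichiometry gives [Tl^+] = (2/1)[S^2-] = 1.64 x 10^-7 M.
Ksp = [Tl^+]^2[S^2-]
Ksp = (1.64 x 10^-7)^2 × 8.2 x 10^-8 = 2.2 × 10^-21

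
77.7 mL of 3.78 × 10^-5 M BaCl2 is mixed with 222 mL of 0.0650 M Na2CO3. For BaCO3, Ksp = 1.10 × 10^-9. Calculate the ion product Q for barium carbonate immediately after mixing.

Total volume = 77.7 + 222 = 299.7 mL.
[Ba^2+] = 3.78 × 10^-5 × (77.7/299.7) = 9.800 x 10^-6 M
[CO3^2-] = 6.50 x 10^-2 × (222/299.7) = 4.815 × 10^-2 M
BaCO3(s) <=> Ba^2+ + CO3^2-, so Q = [Ba^2+][CO3^2-]
Q = (9.800 × 10^-6)(4.815 × 10^-2) = 4.72 × 10^-7
Q > Ksp, so BaCO3 will precipitate.

4.72 x 10^-7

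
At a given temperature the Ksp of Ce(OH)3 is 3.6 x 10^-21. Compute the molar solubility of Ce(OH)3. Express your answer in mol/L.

Ce(OH)3(s) ⇌ Ce^3+ + 3 OH^-
Ksp = [Ce^3+][OH^-]^3
Let s = molar solubility. Then [Ce^3+] = s and [OH^-] = 3s.
So Ksp = s × (3s)^3 = 27s^4
Solving, s = (3.6 x 10^-21/27)^(1/4) = 3.4 × 10^-6 M

3.4 x 10^-6 M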